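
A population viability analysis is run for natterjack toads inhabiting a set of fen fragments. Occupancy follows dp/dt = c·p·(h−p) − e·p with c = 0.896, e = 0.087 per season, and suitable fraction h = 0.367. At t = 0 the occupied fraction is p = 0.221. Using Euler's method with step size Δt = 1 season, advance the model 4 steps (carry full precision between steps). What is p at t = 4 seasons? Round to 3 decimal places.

Update rule: p ← p + [c·p·(h−p) − e·p]·Δt with Δt = 1.
p: 0.22100 → 0.23068  (Δp = +0.00968)
p: 0.23068 → 0.23879  (Δp = +0.00811)
p: 0.23879 → 0.24545  (Δp = +0.00666)
p: 0.24545 → 0.25082  (Δp = +0.00538)

0.251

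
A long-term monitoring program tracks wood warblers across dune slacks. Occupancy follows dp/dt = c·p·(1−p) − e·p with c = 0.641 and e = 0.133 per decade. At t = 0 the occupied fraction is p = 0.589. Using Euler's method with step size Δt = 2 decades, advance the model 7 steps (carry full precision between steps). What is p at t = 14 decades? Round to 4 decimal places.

0.7925

Update rule: p ← p + [c·p·(1−p) − e·p]·Δt with Δt = 2.
t = 2: p = 0.58900 + (+0.15367) = 0.74267
t = 4: p = 0.74267 + (+0.04745) = 0.79012
t = 6: p = 0.79012 + (+0.00242) = 0.79254
t = 8: p = 0.79254 + (-0.00003) = 0.79251
t = 10: p = 0.79251 + (+0.00000) = 0.79251
t = 12: p = 0.79251 + (-0.00000) = 0.79251
t = 14: p = 0.79251 + (+0.00000) = 0.79251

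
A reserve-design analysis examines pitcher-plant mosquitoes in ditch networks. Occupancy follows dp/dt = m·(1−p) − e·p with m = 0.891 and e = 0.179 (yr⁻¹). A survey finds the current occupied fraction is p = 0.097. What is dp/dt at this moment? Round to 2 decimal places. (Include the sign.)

Colonization term: m·(1−p) = 0.891×0.9030 = 0.80457.
Extinction term: e·p = 0.01736.
dp/dt = 0.80457 − 0.01736 = 0.78721.

0.79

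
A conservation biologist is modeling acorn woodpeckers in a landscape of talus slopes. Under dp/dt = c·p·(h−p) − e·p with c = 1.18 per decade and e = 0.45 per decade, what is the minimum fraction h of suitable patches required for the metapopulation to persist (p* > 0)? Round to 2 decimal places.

0.38

p* = h − e/c is positive only when h > e/c.
h_min = e/c = 0.45/1.18 = 0.3814.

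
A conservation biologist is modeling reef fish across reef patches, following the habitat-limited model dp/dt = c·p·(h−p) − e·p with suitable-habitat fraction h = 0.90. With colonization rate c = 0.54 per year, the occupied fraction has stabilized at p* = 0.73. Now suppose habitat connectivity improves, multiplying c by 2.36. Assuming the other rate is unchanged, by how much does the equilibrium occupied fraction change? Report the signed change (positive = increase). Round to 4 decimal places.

0.0980

Balance c(h−p*) = e gives e = 0.54×(0.9 − 0.73000) = 0.09180.
New p* = 0.9 − e/c = 0.9 − 0.09180/1.27440 = 0.82797.
Δp* = 0.82797 − 0.73000 = +0.09797.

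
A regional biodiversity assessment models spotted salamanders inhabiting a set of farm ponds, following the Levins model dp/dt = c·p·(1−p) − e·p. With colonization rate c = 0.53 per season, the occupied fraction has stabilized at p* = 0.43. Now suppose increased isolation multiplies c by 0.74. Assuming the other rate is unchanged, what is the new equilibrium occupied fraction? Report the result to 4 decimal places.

0.2297

Balance c(1−p*) = e gives e = 0.53×(1 − 0.43000) = 0.30210.
New p* = 1 − e/c = 1 − 0.30210/0.39220 = 0.22973.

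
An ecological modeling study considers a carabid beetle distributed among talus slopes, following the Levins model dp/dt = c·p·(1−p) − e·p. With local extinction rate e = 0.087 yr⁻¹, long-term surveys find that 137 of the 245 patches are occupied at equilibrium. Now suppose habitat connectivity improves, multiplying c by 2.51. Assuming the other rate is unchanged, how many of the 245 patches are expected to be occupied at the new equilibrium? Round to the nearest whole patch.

202

Observed p* = 137/245 = 0.55918.
Balance c(1−p*) = e gives c = e/(1 − 0.55918) = 0.087/0.44082 = 0.19736.
New p* = 1 − e/c = 1 − 0.08700/0.49537 = 0.82437.
Expected occupied = 245 × 0.82437 = 201.97 ≈ 202.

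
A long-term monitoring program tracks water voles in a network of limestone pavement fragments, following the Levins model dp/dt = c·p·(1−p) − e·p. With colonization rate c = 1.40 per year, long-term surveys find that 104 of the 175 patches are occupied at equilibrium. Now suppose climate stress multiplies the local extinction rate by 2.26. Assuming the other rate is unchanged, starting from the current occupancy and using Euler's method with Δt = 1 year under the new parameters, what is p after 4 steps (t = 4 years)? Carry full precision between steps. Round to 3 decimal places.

Observed p* = 104/175 = 0.59429.
Balance c(1−p*) = e gives e = 1.40×(1 − 0.59429) = 0.56800.
Starting from p₀ = 0.59429; update p ← p + (dp/dt)·Δt with the new parameters.
step 1: Δp = -0.42532, p = 0.16897
step 2: Δp = -0.02032, p = 0.14865
step 3: Δp = -0.01365, p = 0.13501
step 4: Δp = -0.00981, p = 0.12519

0.125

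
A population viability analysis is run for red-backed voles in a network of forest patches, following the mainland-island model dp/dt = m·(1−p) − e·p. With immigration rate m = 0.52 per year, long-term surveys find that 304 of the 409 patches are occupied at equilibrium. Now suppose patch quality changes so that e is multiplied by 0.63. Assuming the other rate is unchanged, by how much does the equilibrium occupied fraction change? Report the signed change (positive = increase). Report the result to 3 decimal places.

Observed p* = 304/409 = 0.74328.
Balance m(1−p*) = e·p* gives e = m(1−p*)/p* = 0.52×0.25672/0.74328 = 0.17960.
New p* = m/(m+e) = 0.52000/(0.52000+0.11315) = 0.82129.
Δp* = 0.82129 − 0.74328 = +0.07801.

0.078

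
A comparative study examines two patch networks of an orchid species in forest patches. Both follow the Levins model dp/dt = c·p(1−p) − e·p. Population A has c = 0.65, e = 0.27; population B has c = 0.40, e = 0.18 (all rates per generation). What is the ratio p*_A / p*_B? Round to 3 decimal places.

A: p*_A = 1 − 0.27/0.65 = 0.5846.
B: p*_B = 1 − 0.18/0.40 = 0.5500.
p*_A / p*_B = 0.5846/0.5500 = 1.0629.

1.063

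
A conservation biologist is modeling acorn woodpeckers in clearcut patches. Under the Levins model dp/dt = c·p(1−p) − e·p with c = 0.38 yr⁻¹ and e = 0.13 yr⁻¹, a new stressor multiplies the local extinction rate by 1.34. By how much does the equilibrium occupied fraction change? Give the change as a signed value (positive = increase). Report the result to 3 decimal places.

-0.116

Before: p* = 1 − 0.13/0.38 = 0.6579.
After the change, c = 0.38, e = 0.1742, so p* = 1 − 0.1742/0.38 = 0.5416.
Δp* = 0.5416 − 0.6579 = -0.1163.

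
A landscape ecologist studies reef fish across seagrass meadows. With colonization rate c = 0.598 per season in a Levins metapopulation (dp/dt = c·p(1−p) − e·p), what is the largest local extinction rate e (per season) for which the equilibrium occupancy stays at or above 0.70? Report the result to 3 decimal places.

1 − e/c ≥ 0.70 ⇒ e ≤ c(1 − 0.70) = 0.598 × 0.3000.
e_max = 0.1794.

0.179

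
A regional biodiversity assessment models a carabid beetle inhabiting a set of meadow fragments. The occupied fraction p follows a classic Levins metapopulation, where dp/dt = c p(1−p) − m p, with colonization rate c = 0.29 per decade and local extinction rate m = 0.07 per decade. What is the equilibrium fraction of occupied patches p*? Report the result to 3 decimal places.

0.759

At equilibrium, colonization balances extinction: c·p*·(1−p*) = m·p*.
So p* = 1 − m/c = 1 − 0.07/0.29 = 1 − 0.2414 = 0.7586.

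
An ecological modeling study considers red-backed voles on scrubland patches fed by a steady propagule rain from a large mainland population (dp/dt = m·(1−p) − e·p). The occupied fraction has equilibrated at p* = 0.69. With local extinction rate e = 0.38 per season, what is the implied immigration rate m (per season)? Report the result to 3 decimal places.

At equilibrium m(1−p*) = e·p*, so m = e·p*/(1−p*).
m = 0.38 × 0.69 / 0.3100 = 0.2622/0.3100 = 0.8458.

0.846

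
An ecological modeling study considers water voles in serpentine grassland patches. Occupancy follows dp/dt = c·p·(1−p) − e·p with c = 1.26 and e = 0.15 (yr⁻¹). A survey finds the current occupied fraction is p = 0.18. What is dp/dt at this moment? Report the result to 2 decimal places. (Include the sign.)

0.16

Colonization term: c·p·(1−p) = 1.26×0.18×0.8200 = 0.18598.
Extinction term: e·p = 0.02700.
dp/dt = 0.18598 − 0.02700 = 0.15898.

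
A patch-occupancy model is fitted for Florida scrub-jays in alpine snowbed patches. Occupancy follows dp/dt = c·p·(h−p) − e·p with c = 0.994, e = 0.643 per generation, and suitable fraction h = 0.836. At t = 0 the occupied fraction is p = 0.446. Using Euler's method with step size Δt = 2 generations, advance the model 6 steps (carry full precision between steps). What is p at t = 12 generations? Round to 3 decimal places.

Update rule: p ← p + [c·p·(h−p) − e·p]·Δt with Δt = 2.
step 1: Δp = -0.22776, p = 0.21824
step 2: Δp = -0.01263, p = 0.20560
step 3: Δp = -0.00674, p = 0.19887
step 4: Δp = -0.00385, p = 0.19501
step 5: Δp = -0.00228, p = 0.19273
step 6: Δp = -0.00138, p = 0.19134

0.191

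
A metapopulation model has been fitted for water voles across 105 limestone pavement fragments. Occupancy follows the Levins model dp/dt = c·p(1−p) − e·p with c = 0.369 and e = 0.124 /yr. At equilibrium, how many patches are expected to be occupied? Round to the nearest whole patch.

70

p* = 1 − e/c = 1 − 0.124/0.369 = 0.6640.
Expected occupied patches = N × p* = 105 × 0.6640 = 69.72 ≈ 70.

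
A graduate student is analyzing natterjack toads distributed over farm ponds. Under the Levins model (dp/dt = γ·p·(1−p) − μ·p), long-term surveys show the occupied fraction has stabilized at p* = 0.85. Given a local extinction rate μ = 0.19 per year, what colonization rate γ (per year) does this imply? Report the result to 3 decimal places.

1.267

At equilibrium γ(1−p*) = μ, so γ = μ/(1−p*).
γ = 0.19/(1 − 0.85) = 0.19/0.1500 = 1.2667.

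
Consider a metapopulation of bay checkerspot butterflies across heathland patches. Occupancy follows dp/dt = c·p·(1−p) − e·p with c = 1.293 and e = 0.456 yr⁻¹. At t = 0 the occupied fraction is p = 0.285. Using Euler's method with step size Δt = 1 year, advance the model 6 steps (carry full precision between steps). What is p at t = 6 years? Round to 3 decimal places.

Update rule: p ← p + [c·p·(1−p) − e·p]·Δt with Δt = 1.
step 1: Δp = +0.13352, p = 0.41852
step 2: Δp = +0.12382, p = 0.54234
step 3: Δp = +0.07362, p = 0.61597
step 4: Δp = +0.02498, p = 0.64095
step 5: Δp = +0.00529, p = 0.64624
step 6: Δp = +0.00091, p = 0.64715

0.647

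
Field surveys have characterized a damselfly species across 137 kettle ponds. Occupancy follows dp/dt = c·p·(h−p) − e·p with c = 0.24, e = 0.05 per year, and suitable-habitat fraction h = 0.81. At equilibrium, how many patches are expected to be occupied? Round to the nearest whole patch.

p* = h − e/c = 0.81 − 0.2083 = 0.6017.
Expected occupied patches = N × p* = 137 × 0.6017 = 82.43 ≈ 82.

82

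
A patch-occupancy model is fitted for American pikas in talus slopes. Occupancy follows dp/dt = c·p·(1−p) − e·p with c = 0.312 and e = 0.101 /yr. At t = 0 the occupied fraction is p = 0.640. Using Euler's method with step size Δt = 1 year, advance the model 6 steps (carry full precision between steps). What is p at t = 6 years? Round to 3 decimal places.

0.667

Update rule: p ← p + [c·p·(1−p) − e·p]·Δt with Δt = 1.
p: 0.64000 → 0.64724  (Δp = +0.00724)
p: 0.64724 → 0.65311  (Δp = +0.00586)
p: 0.65311 → 0.65783  (Δp = +0.00472)
p: 0.65783 → 0.66162  (Δp = +0.00379)
p: 0.66162 → 0.66464  (Δp = +0.00303)
p: 0.66464 → 0.66706  (Δp = +0.00241)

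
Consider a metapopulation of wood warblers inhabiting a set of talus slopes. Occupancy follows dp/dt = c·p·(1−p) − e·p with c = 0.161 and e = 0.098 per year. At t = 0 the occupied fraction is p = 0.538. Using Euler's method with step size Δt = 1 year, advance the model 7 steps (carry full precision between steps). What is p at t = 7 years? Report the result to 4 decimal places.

Update rule: p ← p + [c·p·(1−p) − e·p]·Δt with Δt = 1.
p: 0.53800 → 0.52529  (Δp = -0.01271)
p: 0.52529 → 0.51396  (Δp = -0.01133)
p: 0.51396 → 0.50381  (Δp = -0.01015)
p: 0.50381 → 0.49469  (Δp = -0.00913)
p: 0.49469 → 0.48645  (Δp = -0.00823)
p: 0.48645 → 0.47900  (Δp = -0.00745)
p: 0.47900 → 0.47224  (Δp = -0.00676)

0.4722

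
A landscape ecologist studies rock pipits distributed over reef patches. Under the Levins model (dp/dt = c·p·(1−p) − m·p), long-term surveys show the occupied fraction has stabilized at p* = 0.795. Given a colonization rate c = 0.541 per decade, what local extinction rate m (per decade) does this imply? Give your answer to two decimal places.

0.11

At equilibrium c(1−p*) = m.
m = 0.541 × (1 − 0.795) = 0.541 × 0.2050 = 0.1109.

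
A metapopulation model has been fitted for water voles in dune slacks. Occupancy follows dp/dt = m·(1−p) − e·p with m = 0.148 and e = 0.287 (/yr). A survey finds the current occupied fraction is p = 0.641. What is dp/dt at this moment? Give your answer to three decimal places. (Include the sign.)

-0.131

Colonization term: m·(1−p) = 0.148×0.3590 = 0.05313.
Extinction term: e·p = 0.18397.
dp/dt = 0.05313 − 0.18397 = -0.13083.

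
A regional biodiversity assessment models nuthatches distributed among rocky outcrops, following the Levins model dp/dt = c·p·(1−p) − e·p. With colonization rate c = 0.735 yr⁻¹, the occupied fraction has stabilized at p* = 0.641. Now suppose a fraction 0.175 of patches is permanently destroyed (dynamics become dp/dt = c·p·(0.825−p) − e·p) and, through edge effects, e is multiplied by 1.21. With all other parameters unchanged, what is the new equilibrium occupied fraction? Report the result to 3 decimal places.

Balance c(1−p*) = e gives e = 0.735×(1 − 0.64100) = 0.26386.
New p* = 0.825 − e/c = 0.825 − 0.31927/0.73500 = 0.39062.

0.391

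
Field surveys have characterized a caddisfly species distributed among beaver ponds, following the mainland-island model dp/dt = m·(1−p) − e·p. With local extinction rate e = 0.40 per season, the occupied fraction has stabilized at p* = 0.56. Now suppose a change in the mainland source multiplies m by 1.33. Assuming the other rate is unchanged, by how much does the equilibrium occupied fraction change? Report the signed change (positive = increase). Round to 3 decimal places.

0.069

Balance m(1−p*) = e·p* gives m = e·p*/(1−p*) = 0.40×0.56000/0.44000 = 0.50909.
New p* = m/(m+e) = 0.67709/(0.67709+0.40000) = 0.62863.
Δp* = 0.62863 − 0.56000 = +0.06863.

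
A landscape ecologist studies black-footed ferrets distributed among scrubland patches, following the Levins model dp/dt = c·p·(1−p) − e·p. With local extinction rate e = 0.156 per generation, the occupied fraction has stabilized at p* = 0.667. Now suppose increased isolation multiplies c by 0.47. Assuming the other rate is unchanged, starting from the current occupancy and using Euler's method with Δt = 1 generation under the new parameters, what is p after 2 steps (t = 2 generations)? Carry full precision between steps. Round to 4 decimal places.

Balance c(1−p*) = e gives c = e/(1 − 0.66700) = 0.156/0.33300 = 0.46847.
Starting from p₀ = 0.66700; update p ← p + (dp/dt)·Δt with the new parameters.
  1  |  dp/dt·Δt = -0.055148  |  p_1 = 0.611852
  2  |  dp/dt·Δt = -0.043159  |  p_2 = 0.568694

0.5687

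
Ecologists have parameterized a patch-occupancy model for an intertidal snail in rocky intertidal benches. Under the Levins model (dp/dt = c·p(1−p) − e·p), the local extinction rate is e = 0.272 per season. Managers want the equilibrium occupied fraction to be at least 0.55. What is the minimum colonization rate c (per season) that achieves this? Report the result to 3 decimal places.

0.604

p* = 1 − e/c ≥ 0.55 requires e/c ≤ 0.4500, i.e. c ≥ e/0.4500.
c_min = 0.272/0.4500 = 0.6044.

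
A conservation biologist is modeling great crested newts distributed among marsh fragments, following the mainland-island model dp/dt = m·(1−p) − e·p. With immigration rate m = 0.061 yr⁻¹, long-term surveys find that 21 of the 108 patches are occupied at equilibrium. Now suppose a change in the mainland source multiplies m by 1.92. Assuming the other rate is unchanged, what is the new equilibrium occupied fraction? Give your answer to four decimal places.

0.3167

Observed p* = 21/108 = 0.19444.
Balance m(1−p*) = e·p* gives e = m(1−p*)/p* = 0.061×0.80556/0.19444 = 0.25272.
New p* = m/(m+e) = 0.11712/(0.11712+0.25272) = 0.31668.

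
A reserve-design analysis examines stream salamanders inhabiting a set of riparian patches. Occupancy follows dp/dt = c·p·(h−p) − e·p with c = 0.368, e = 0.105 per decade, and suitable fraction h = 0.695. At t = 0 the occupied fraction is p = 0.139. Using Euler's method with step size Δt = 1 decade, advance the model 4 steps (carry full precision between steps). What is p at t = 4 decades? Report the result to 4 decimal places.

0.1975

Update rule: p ← p + [c·p·(h−p) − e·p]·Δt with Δt = 1.
t = 1: p = 0.13900 + (+0.01385) = 0.15285
t = 2: p = 0.15285 + (+0.01445) = 0.16729
t = 3: p = 0.16729 + (+0.01492) = 0.18221
t = 4: p = 0.18221 + (+0.01525) = 0.19747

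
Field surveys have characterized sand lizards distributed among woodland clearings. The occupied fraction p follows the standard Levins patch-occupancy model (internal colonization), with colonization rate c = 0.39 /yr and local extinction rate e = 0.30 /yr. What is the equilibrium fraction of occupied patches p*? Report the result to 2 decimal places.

At equilibrium, colonization balances extinction: c·p*·(1−p*) = e·p*.
So p* = 1 − e/c = 1 − 0.30/0.39 = 1 − 0.7692 = 0.2308.

0.23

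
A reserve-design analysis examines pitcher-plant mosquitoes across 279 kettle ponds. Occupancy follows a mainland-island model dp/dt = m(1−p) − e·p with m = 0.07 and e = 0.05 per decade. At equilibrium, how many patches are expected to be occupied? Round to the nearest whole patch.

p* = m/(m+e) = 0.07/0.1200 = 0.5833.
Expected occupied patches = N × p* = 279 × 0.5833 = 162.75 ≈ 163.

163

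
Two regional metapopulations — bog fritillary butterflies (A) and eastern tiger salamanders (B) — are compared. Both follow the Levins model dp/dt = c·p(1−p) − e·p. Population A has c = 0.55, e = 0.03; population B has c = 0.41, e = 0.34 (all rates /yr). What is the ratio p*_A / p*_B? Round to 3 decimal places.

A: p*_A = 1 − 0.03/0.55 = 0.9455.
B: p*_B = 1 − 0.34/0.41 = 0.1707.
p*_A / p*_B = 0.9455/0.1707 = 5.5377.

5.538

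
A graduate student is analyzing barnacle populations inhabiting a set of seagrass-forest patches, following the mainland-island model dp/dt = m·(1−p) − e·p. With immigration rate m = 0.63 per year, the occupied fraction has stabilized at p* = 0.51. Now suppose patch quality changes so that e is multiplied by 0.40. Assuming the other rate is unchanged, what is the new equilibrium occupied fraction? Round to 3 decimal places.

Balance m(1−p*) = e·p* gives e = m(1−p*)/p* = 0.63×0.49000/0.51000 = 0.60529.
New p* = m/(m+e) = 0.63000/(0.63000+0.24212) = 0.72238.

0.722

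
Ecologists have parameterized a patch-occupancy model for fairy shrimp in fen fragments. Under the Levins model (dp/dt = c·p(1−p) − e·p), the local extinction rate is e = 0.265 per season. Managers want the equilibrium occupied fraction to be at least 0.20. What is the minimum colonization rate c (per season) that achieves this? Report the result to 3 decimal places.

p* = 1 − e/c ≥ 0.20 requires e/c ≤ 0.8000, i.e. c ≥ e/0.8000.
c_min = 0.265/0.8000 = 0.3312.

0.331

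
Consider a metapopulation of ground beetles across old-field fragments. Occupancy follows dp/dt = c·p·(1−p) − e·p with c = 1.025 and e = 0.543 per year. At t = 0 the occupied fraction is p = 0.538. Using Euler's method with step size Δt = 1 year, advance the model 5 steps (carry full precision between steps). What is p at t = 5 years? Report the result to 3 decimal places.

0.472

Update rule: p ← p + [c·p·(1−p) − e·p]·Δt with Δt = 1.
t = 1: p = 0.53800 + (-0.03736) = 0.50064
t = 2: p = 0.50064 + (-0.01560) = 0.48504
t = 3: p = 0.48504 + (-0.00736) = 0.47768
t = 4: p = 0.47768 + (-0.00364) = 0.47404
t = 5: p = 0.47404 + (-0.00185) = 0.47220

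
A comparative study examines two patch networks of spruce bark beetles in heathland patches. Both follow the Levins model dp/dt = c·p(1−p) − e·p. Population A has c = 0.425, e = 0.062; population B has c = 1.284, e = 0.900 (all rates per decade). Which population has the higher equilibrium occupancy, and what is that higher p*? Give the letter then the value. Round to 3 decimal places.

A: p*_A = 1 − 0.062/0.425 = 0.8541.
B: p*_B = 1 − 0.900/1.284 = 0.2991.
A is higher at 0.8541.

A, 0.854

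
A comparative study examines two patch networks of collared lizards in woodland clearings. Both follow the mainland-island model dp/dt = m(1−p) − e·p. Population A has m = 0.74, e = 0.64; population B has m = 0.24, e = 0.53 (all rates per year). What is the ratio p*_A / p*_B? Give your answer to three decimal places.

A: p*_A = m/(m+e) = 0.74/1.3800 = 0.5362.
B: p*_B = 0.24/0.7700 = 0.3117.
p*_A / p*_B = 0.5362/0.3117 = 1.7204.

1.720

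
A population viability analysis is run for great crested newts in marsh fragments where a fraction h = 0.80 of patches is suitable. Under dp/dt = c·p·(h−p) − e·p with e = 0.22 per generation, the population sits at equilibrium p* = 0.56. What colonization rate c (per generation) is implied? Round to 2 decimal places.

0.92

At equilibrium c(h−p*) = e, so c = e/(h−p*).
c = 0.22/(0.80 − 0.56) = 0.22/0.2400 = 0.9167.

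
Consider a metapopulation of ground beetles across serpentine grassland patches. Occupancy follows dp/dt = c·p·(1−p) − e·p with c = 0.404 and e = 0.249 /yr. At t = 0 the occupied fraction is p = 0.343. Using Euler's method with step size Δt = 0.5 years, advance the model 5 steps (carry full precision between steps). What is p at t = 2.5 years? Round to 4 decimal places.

0.3554

Update rule: p ← p + [c·p·(1−p) − e·p]·Δt with Δt = 0.5.
  1  |  dp/dt·Δt = +0.002817  |  p_1 = 0.345817
  2  |  dp/dt·Δt = +0.002644  |  p_2 = 0.348461
  3  |  dp/dt·Δt = +0.002478  |  p_3 = 0.350939
  4  |  dp/dt·Δt = +0.002320  |  p_4 = 0.353259
  5  |  dp/dt·Δt = +0.002170  |  p_5 = 0.355428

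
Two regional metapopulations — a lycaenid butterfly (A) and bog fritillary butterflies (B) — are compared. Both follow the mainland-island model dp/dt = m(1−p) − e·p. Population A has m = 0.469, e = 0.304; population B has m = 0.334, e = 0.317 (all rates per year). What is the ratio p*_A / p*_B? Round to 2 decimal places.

A: p*_A = m/(m+e) = 0.469/0.7730 = 0.6067.
B: p*_B = 0.334/0.6510 = 0.5131.
p*_A / p*_B = 0.6067/0.5131 = 1.1826.

1.18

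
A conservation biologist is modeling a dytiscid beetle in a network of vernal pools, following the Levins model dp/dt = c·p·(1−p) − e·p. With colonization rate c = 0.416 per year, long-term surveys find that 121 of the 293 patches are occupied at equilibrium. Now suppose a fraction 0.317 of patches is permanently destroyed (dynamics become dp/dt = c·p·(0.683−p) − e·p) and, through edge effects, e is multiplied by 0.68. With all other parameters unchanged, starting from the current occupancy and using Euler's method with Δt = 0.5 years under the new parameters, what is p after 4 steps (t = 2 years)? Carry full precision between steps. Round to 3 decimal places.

Observed p* = 121/293 = 0.41297.
Balance c(1−p*) = e gives e = 0.416×(1 − 0.41297) = 0.24420.
Starting from p₀ = 0.41297; update p ← p + (dp/dt)·Δt with the new parameters.
step 1: Δp = -0.01109, p = 0.40188
step 2: Δp = -0.00987, p = 0.39201
step 3: Δp = -0.00882, p = 0.38319
step 4: Δp = -0.00792, p = 0.37527

0.375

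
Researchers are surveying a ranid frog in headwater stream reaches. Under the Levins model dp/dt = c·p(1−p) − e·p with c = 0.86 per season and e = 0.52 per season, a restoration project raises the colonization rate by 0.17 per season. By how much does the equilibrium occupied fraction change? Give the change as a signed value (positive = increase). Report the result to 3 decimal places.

0.100

Before: p* = 1 − 0.52/0.86 = 0.3953.
After the change, c = 1.03, e = 0.52, so p* = 1 − 0.52/1.03 = 0.4951.
Δp* = 0.4951 − 0.3953 = +0.0998.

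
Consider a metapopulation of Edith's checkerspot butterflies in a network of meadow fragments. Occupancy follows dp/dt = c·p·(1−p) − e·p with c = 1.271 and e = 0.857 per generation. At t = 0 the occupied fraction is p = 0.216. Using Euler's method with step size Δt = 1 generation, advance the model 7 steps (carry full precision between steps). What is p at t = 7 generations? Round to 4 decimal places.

Update rule: p ← p + [c·p·(1−p) − e·p]·Δt with Δt = 1.
  1  |  dp/dt·Δt = +0.030124  |  p_1 = 0.246124
  2  |  dp/dt·Δt = +0.024902  |  p_2 = 0.271026
  3  |  dp/dt·Δt = +0.018843  |  p_3 = 0.289869
  4  |  dp/dt·Δt = +0.013211  |  p_4 = 0.303081
  5  |  dp/dt·Δt = +0.008724  |  p_5 = 0.311805
  6  |  dp/dt·Δt = +0.005518  |  p_6 = 0.317322
  7  |  dp/dt·Δt = +0.003390  |  p_7 = 0.320712

0.3207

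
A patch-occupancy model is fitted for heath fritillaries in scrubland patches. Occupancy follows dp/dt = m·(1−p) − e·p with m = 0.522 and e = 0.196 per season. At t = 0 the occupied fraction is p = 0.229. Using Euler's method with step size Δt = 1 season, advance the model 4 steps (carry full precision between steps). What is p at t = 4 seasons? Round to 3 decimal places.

Update rule: p ← p + [m·(1−p) − e·p]·Δt with Δt = 1.
step 1: Δp = +0.35758, p = 0.58658
step 2: Δp = +0.10084, p = 0.68741
step 3: Δp = +0.02844, p = 0.71585
step 4: Δp = +0.00802, p = 0.72387

0.724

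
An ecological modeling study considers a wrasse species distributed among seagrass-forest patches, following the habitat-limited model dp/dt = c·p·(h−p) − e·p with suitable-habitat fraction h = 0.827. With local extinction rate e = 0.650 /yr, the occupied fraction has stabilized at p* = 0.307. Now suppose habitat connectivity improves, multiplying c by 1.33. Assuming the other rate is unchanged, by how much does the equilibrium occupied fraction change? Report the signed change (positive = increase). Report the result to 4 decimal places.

Balance c(h−p*) = e gives c = e/(0.827 − 0.30700) = 0.650/0.52000 = 1.25000.
New p* = 0.827 − e/c = 0.827 − 0.65000/1.66250 = 0.43602.
Δp* = 0.43602 − 0.30700 = +0.12902.

0.1290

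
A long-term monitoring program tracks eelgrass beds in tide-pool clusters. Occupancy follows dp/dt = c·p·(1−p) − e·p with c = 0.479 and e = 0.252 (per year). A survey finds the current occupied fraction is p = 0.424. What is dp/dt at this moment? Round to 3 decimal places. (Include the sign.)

Colonization term: c·p·(1−p) = 0.479×0.424×0.5760 = 0.11698.
Extinction term: e·p = 0.10685.
dp/dt = 0.11698 − 0.10685 = 0.01014.

0.010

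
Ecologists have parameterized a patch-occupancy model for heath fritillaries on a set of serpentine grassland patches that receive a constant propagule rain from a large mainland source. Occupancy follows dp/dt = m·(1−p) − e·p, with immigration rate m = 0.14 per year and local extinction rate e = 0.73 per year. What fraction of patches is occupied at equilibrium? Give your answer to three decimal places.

At equilibrium the propagule rain into empty patches balances local extinction: m(1−p*) = e·p*.
p* = m/(m+e) = 0.14/(0.14+0.73) = 0.14/0.8700 = 0.1609.

0.161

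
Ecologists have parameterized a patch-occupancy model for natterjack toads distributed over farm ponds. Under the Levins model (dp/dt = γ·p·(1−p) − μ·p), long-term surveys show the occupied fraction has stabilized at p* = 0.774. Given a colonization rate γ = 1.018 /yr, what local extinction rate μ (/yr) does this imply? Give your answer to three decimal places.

At equilibrium γ(1−p*) = μ.
μ = 1.018 × (1 − 0.774) = 1.018 × 0.2260 = 0.2301.

0.230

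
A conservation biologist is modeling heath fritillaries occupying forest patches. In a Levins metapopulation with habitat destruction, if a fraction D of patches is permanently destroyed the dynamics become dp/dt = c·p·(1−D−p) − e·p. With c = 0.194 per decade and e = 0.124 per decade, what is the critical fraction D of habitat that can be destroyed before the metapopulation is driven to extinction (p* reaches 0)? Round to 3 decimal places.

The nontrivial equilibrium is p* = (1−D) − e/c; extinction occurs when this hits zero.
So D_crit = 1 − e/c = 1 − 0.124/0.194 = 1 − 0.6392 = 0.3608.
This equals the undisturbed p*, a classic result of Lande's extension.

0.361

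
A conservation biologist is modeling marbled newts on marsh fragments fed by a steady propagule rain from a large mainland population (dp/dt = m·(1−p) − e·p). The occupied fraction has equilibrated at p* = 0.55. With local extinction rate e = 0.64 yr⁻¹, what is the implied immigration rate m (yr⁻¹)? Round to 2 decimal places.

0.78

At equilibrium m(1−p*) = e·p*, so m = e·p*/(1−p*).
m = 0.64 × 0.55 / 0.4500 = 0.3520/0.4500 = 0.7822.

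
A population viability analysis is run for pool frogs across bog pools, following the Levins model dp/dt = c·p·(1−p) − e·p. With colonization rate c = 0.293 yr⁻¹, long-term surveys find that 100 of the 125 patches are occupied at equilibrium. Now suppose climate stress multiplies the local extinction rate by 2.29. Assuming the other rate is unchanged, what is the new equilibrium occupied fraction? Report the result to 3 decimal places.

Observed p* = 100/125 = 0.80000.
Balance c(1−p*) = e gives e = 0.293×(1 − 0.80000) = 0.05860.
New p* = 1 − e/c = 1 − 0.13419/0.29300 = 0.54201.

0.542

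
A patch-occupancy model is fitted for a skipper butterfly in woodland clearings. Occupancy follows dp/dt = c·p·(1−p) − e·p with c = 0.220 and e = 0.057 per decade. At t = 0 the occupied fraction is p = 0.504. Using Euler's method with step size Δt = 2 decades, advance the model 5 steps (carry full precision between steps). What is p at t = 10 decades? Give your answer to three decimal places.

0.689

Update rule: p ← p + [c·p·(1−p) − e·p]·Δt with Δt = 2.
step 1: Δp = +0.05254, p = 0.55654
step 2: Δp = +0.04515, p = 0.60169
step 3: Δp = +0.03686, p = 0.63854
step 4: Δp = +0.02876, p = 0.66730
step 5: Δp = +0.02161, p = 0.68892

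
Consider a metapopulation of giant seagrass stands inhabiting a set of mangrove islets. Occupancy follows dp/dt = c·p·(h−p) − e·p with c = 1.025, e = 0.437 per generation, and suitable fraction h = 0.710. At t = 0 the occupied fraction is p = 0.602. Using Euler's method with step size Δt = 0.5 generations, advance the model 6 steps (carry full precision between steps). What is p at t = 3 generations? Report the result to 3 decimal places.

Update rule: p ← p + [c·p·(h−p) − e·p]·Δt with Δt = 0.5.
t = 0.5: p = 0.60200 + (-0.09822) = 0.50378
t = 1: p = 0.50378 + (-0.05683) = 0.44695
t = 1.5: p = 0.44695 + (-0.03740) = 0.40955
t = 2: p = 0.40955 + (-0.02642) = 0.38312
t = 2.5: p = 0.38312 + (-0.01953) = 0.36359
t = 3: p = 0.36359 + (-0.01490) = 0.34870

0.349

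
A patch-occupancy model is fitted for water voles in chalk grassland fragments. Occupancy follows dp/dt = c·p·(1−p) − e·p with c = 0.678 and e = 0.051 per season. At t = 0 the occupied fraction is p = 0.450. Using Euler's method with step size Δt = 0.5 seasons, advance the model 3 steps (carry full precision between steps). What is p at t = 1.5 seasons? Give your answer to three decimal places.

Update rule: p ← p + [c·p·(1−p) − e·p]·Δt with Δt = 0.5.
  1  |  dp/dt·Δt = +0.072428  |  p_1 = 0.522428
  2  |  dp/dt·Δt = +0.071258  |  p_2 = 0.593685
  3  |  dp/dt·Δt = +0.066636  |  p_3 = 0.660321

0.660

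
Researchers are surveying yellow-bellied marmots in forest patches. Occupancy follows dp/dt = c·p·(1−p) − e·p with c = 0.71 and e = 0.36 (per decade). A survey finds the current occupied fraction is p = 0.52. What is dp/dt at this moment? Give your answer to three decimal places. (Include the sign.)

Colonization term: c·p·(1−p) = 0.71×0.52×0.4800 = 0.17722.
Extinction term: e·p = 0.18720.
dp/dt = 0.17722 − 0.18720 = -0.00998.

-0.010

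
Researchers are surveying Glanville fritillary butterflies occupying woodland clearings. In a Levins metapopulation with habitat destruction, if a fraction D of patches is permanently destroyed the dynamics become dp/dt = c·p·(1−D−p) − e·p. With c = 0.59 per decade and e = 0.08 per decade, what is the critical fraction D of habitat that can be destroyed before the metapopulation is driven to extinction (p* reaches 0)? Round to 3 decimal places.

The nontrivial equilibrium is p* = (1−D) − e/c; extinction occurs when this hits zero.
So D_crit = 1 − e/c = 1 − 0.08/0.59 = 1 − 0.1356 = 0.8644.
This equals the undisturbed p*, a classic result of Lande's extension.

0.864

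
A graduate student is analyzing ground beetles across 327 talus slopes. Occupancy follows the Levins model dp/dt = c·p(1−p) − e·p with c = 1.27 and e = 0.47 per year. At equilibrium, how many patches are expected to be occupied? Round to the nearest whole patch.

p* = 1 − e/c = 1 − 0.47/1.27 = 0.6299.
Expected occupied patches = N × p* = 327 × 0.6299 = 205.98 ≈ 206.

206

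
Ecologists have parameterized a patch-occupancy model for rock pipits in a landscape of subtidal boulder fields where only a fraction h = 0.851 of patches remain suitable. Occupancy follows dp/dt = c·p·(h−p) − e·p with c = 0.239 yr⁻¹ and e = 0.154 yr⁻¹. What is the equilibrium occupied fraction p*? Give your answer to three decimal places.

0.207

Setting dp/dt = 0 and dividing by p* gives c·(h−p*) = e.
So p* = h − e/c = 0.851 − 0.154/0.239 = 0.851 − 0.6444 = 0.2066.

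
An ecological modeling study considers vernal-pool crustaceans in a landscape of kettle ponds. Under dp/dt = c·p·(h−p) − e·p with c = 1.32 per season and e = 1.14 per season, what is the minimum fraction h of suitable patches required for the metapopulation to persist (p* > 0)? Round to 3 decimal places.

p* = h − e/c is positive only when h > e/c.
h_min = e/c = 1.14/1.32 = 0.8636.

0.864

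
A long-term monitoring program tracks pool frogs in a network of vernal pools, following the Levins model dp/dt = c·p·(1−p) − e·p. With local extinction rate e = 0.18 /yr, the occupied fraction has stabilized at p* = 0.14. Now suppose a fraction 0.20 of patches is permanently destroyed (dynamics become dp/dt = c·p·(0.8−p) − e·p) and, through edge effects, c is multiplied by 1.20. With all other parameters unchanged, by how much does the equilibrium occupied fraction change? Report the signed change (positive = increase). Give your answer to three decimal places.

-0.057

Balance c(1−p*) = e gives c = e/(1 − 0.14000) = 0.18/0.86000 = 0.20930.
New p* = 0.8 − e/c = 0.8 − 0.18000/0.25116 = 0.08333.
Δp* = 0.08333 − 0.14000 = -0.05667.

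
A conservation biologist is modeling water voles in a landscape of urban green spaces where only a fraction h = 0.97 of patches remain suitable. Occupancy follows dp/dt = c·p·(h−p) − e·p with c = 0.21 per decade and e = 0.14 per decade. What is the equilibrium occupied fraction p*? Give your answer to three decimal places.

0.303

Setting dp/dt = 0 and dividing by p* gives c·(h−p*) = e.
So p* = h − e/c = 0.97 − 0.14/0.21 = 0.97 − 0.6667 = 0.3033.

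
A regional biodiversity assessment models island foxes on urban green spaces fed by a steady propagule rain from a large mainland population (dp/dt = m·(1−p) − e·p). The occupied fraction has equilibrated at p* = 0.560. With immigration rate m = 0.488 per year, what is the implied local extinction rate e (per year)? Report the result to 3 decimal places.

0.383

At equilibrium m(1−p*) = e·p*, so e = m(1−p*)/p*.
e = 0.488 × 0.4400 / 0.560 = 0.3834.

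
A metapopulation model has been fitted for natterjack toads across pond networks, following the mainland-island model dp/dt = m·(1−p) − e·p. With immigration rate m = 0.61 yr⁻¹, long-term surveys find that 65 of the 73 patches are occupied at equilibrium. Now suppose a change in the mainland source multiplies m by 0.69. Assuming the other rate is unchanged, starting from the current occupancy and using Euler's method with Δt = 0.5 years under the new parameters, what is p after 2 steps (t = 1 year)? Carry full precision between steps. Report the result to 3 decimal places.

0.872

Observed p* = 65/73 = 0.89041.
Balance m(1−p*) = e·p* gives e = m(1−p*)/p* = 0.61×0.10959/0.89041 = 0.07508.
Starting from p₀ = 0.89041; update p ← p + (dp/dt)·Δt with the new parameters.
step 1: Δp = -0.01036, p = 0.88005
step 2: Δp = -0.00779, p = 0.87226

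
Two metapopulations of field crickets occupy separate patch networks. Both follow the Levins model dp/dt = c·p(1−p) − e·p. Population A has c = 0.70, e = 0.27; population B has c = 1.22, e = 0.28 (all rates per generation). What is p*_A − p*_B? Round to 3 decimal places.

-0.156

A: p*_A = 1 − 0.27/0.70 = 0.6143.
B: p*_B = 1 − 0.28/1.22 = 0.7705.
p*_A − p*_B = 0.6143 − 0.7705 = -0.1562.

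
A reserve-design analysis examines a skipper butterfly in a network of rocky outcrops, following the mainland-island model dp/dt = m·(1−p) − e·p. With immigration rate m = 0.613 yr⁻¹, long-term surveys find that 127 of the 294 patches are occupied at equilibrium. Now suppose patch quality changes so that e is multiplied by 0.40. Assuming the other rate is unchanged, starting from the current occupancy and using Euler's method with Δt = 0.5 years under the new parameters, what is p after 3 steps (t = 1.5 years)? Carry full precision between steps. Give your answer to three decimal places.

Observed p* = 127/294 = 0.43197.
Balance m(1−p*) = e·p* gives e = m(1−p*)/p* = 0.613×0.56803/0.43197 = 0.80607.
Starting from p₀ = 0.43197; update p ← p + (dp/dt)·Δt with the new parameters.
  1  |  dp/dt·Δt = +0.104460  |  p_1 = 0.536433
  2  |  dp/dt·Δt = +0.055603  |  p_2 = 0.592036
  3  |  dp/dt·Δt = +0.029597  |  p_3 = 0.621632

0.622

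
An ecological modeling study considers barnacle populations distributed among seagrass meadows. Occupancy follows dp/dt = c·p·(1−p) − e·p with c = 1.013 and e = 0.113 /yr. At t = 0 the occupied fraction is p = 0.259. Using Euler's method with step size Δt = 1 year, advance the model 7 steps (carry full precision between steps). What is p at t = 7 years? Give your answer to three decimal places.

0.888

Update rule: p ← p + [c·p·(1−p) − e·p]·Δt with Δt = 1.
t = 1: p = 0.25900 + (+0.16515) = 0.42415
t = 2: p = 0.42415 + (+0.19949) = 0.62364
t = 3: p = 0.62364 + (+0.16729) = 0.79093
t = 4: p = 0.79093 + (+0.07813) = 0.86907
t = 5: p = 0.86907 + (+0.01707) = 0.88613
t = 6: p = 0.88613 + (+0.00208) = 0.88821
t = 7: p = 0.88821 + (+0.00021) = 0.88843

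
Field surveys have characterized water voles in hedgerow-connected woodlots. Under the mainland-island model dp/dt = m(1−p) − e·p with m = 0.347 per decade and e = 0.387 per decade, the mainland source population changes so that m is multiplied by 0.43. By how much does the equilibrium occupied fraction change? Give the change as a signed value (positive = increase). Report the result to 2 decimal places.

-0.19

Before: p* = 0.347/(0.347+0.387) = 0.4728.
After: m = 0.14921, e = 0.387; p* = 0.14921/0.5362 = 0.2783.
Δp* = 0.2783 − 0.4728 = -0.1945.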